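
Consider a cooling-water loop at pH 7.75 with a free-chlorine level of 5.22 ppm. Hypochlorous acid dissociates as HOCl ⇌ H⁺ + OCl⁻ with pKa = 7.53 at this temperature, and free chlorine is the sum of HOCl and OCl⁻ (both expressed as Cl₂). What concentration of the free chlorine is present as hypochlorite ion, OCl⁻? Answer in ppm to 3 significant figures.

3.26 ppm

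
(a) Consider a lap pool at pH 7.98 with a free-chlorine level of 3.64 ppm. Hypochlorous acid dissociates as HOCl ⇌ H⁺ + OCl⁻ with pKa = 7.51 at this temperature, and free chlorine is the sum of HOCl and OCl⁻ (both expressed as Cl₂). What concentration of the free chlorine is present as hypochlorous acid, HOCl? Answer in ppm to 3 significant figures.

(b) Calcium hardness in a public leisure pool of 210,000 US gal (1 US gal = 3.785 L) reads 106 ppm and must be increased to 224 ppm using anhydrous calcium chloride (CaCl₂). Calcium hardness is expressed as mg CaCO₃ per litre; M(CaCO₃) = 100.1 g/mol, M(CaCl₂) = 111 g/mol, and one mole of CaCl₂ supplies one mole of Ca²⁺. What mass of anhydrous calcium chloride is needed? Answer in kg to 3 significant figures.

(a) 0.921 ppm; (b) 104 kg

(a) [OCl⁻]/[HOCl] = 10^(pH − pKa) = 10^(7.98 − 7.51) = 10^0.47 = 2.951.
(a) Fraction as HOCl = 1 / (1 + 2.951) = 0.2531.
(a) HOCl = 0.2531 × 3.64 ppm = 0.9212 ppm.

(b) Volume: 210,000 US gal × 3.785 L/gal = 794,850 L.
(b) Hardness to add: (224 − 106) = 118 mg/L as CaCO₃ × 794,850 L = 93,790 g as CaCO₃.
(b) Moles of Ca²⁺ (1 mol Ca²⁺ ≡ 1 mol CaCO₃): 93,790 / 100.1 g/mol = 937 mol.
(b) Mass of CaCl₂: 937 × 111 = 104,000 g.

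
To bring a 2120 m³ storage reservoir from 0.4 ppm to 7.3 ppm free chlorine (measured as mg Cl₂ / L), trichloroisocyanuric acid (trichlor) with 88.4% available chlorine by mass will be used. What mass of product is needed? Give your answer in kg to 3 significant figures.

16.5 kg

Volume: 2120 m³ = 2,120,000 L.
Chlorine deficit: 7.3 − 0.4 = 6.9 ppm = 6.9 mg/L as Cl₂.
Cl₂ equivalent needed: 6.9 mg/L × 2,120,000 L = 14,630,000 mg = 14,630 g.
Product at 88.4% available chlorine: 14,630 / 0.884 = 16,550 g.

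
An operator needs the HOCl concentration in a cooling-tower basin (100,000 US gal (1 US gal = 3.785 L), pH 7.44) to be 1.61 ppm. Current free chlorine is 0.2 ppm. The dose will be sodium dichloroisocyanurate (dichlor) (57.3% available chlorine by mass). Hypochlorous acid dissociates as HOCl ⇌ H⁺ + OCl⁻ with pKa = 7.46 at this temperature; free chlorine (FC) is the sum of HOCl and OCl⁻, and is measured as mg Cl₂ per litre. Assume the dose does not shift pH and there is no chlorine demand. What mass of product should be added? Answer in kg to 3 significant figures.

Volume: 100,000 US gal × 3.785 L/gal = 378,500 L.
[OCl⁻]/[HOCl] = 10^(pH − pKa) = 10^(7.44 − 7.46) = 0.955; fraction as HOCl = 1/(1 + 0.955) = 0.5115.
Free chlorine required for 1.61 ppm HOCl: 1.61 / 0.5115 = 3.148 ppm.
FC to add: 3.148 − 0.2 = 2.948 mg/L as Cl₂.
Cl₂ equivalent: 2.948 mg/L × 378,500 L = 1116 g.
Product at 57.3% available Cl: 1116 / 0.573 = 1947 g.

1.95 kg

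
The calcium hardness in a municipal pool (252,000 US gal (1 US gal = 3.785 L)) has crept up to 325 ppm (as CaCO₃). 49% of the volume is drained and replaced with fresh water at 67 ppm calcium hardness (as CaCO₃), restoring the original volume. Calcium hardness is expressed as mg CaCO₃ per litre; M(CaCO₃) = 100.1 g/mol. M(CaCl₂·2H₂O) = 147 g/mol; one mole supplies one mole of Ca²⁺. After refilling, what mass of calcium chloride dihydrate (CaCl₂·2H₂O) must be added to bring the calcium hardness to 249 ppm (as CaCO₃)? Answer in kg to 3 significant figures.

70.6 kg

Volume: 252,000 US gal × 3.785 L/gal = 953,820 L.
After draining 49% and refilling: 325 × 0.51 + 67 × 0.49 = 198.58 ppm.
Deficit to target: 249 − 198.58 = 50.42 mg/L.
As CaCO₃: 50.42 mg/L × 953,820 L = 48,090 g; ÷ 100.1 = 480.4 mol Ca²⁺.
Mass: 480.4 × 147 = 70,620 g.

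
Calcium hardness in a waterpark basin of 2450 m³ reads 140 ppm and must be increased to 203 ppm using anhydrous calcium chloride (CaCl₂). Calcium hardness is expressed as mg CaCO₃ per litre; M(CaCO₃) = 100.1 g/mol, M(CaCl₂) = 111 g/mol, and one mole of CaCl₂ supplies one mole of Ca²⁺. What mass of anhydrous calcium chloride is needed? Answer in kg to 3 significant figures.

171 kg

Volume: 2450 m³ = 2,450,000 L.
Hardness to add: (203 − 140) = 63 mg/L as CaCO₃ × 2,450,000 L = 154,400 g as CaCO₃.
Moles of Ca²⁺ (1 mol Ca²⁺ ≡ 1 mol CaCO₃): 154,400 / 100.1 g/mol = 1542 mol.
Mass of CaCl₂: 1542 × 111 = 171,200 g.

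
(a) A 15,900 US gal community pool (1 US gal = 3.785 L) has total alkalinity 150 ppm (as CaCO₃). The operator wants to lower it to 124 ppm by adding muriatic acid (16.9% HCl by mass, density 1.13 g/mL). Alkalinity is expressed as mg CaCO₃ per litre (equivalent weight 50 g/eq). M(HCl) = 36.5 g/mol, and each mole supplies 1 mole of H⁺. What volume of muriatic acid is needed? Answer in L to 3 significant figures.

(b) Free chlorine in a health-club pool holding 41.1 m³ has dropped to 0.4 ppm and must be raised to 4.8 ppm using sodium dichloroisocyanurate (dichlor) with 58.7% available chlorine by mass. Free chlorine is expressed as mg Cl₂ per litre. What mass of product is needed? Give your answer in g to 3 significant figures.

(a) Volume: 15,900 US gal × 3.785 L/gal = 60,182 L.
(a) Alkalinity to neutralize: (150 − 124) = 26 mg/L as CaCO₃ × 60,182 L = 1565 g as CaCO₃.
(a) Equivalents of H⁺ required: 1565 ÷ 50 g/eq = 31.29 eq = 31.29 mol HCl.
(a) Mass of HCl: 31.29 × 36.5 = 1142 g.
(a) Mass of 16.9% solution: 1142 / 0.169 = 6759 g.
(a) Volume: 6759 g ÷ 1.13 g/mL = 5981 mL.

(b) Volume: 41.1 m³ = 41,100 L.
(b) Chlorine deficit: 4.8 − 0.4 = 4.4 ppm = 4.4 mg/L as Cl₂.
(b) Cl₂ equivalent needed: 4.4 mg/L × 41,100 L = 180,800 mg = 180.8 g.
(b) Product at 58.7% available chlorine: 180.8 / 0.587 = 308.1 g.

(a) 5.98 L; (b) 308 g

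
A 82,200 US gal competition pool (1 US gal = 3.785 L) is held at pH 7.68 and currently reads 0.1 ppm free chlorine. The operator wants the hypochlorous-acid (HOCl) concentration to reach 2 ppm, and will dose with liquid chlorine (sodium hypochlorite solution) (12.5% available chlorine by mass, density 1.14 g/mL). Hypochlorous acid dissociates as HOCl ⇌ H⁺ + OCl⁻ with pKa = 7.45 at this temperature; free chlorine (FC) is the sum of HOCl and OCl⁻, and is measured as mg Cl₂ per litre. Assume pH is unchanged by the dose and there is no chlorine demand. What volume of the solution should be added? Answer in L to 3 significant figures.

Volume: 82,200 US gal × 3.785 L/gal = 311,127 L.
[OCl⁻]/[HOCl] = 10^(pH − pKa) = 10^(7.68 − 7.45) = 1.698; fraction as HOCl = 1/(1 + 1.698) = 0.3706.
Free chlorine required for 2 ppm HOCl: 2 / 0.3706 = 5.396 ppm.
FC to add: 5.396 − 0.1 = 5.296 mg/L as Cl₂.
Cl₂ equivalent: 5.296 mg/L × 311,127 L = 1648 g.
Product at 12.5% available Cl: 1648 / 0.125 = 13,180 g.
Volume: 13,180 g ÷ 1.14 g/mL = 11,560 mL.

11.6 L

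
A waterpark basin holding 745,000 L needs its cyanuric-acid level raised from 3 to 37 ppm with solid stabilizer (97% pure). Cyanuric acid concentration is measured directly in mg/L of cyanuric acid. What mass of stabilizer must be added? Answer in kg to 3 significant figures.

CYA to add: (37 − 3) = 34 mg/L × 745,000 L = 25,330 g cyanuric acid.
At 97% purity: 25,330 / 0.97 = 26,110 g product.

26.1 kg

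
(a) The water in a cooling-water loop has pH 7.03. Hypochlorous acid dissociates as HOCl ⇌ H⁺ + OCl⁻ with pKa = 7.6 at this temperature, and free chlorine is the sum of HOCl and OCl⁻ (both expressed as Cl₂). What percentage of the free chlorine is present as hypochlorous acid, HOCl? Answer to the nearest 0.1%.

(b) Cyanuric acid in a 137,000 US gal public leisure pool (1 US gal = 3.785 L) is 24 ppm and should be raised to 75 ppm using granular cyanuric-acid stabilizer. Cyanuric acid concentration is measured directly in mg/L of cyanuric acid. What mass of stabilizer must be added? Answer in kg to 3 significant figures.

(a) 78.8%; (b) 26.4 kg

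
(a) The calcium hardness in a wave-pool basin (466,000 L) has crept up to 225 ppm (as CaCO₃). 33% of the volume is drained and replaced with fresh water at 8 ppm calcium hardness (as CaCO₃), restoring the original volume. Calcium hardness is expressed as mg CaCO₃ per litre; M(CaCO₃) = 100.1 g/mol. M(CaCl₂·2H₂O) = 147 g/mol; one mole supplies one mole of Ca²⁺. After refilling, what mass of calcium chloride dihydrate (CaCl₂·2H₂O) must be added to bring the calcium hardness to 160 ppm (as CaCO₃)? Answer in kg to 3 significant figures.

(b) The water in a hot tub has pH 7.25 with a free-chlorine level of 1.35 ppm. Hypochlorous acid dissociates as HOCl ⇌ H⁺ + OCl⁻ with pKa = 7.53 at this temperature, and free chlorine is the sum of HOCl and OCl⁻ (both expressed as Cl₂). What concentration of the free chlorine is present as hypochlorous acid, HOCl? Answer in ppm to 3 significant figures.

(a) After draining 33% and refilling: 225 × 0.67 + 8 × 0.33 = 153.39 ppm.
(a) Deficit to target: 160 − 153.39 = 6.61 mg/L.
(a) As CaCO₃: 6.61 mg/L × 466,000 L = 3080 g; ÷ 100.1 = 30.77 mol Ca²⁺.
(a) Mass: 30.77 × 147 = 4523 g.

(b) [OCl⁻]/[HOCl] = 10^(pH − pKa) = 10^(7.25 − 7.53) = 10^-0.28 = 0.5248.
(b) Fraction as HOCl = 1 / (1 + 0.5248) = 0.6558.
(b) HOCl = 0.6558 × 1.35 ppm = 0.8854 ppm.

(a) 4.52 kg; (b) 0.885 ppm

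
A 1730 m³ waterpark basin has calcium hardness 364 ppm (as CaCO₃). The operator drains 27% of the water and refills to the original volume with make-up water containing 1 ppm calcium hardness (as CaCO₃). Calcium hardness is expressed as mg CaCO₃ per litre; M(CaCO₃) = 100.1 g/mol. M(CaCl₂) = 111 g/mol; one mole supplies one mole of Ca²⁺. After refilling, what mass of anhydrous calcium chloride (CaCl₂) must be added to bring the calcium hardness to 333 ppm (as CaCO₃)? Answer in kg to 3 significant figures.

129 kg

Volume: 1730 m³ = 1,730,000 L.
After draining 27% and refilling: 364 × 0.73 + 1 × 0.27 = 265.99 ppm.
Deficit to target: 333 − 265.99 = 67.01 mg/L.
As CaCO₃: 67.01 mg/L × 1,730,000 L = 115,900 g; ÷ 100.1 = 1158 mol Ca²⁺.
Mass: 1158 × 111 = 128,600 g.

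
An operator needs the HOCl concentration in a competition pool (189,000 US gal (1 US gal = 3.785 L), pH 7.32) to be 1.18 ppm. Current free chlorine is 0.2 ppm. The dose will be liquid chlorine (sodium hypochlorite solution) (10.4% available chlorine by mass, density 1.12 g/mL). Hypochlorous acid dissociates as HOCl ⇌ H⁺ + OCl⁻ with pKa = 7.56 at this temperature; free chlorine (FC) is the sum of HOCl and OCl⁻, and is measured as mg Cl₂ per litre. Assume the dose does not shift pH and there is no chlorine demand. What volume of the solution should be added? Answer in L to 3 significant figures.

Volume: 189,000 US gal × 3.785 L/gal = 715,365 L.
[OCl⁻]/[HOCl] = 10^(pH − pKa) = 10^(7.32 − 7.56) = 0.5754; fraction as HOCl = 1/(1 + 0.5754) = 0.6347.
Free chlorine required for 1.18 ppm HOCl: 1.18 / 0.6347 = 1.859 ppm.
FC to add: 1.859 − 0.2 = 1.659 mg/L as Cl₂.
Cl₂ equivalent: 1.659 mg/L × 715,365 L = 1187 g.
Product at 10.4% available Cl: 1187 / 0.104 = 11,410 g.
Volume: 11,410 g ÷ 1.12 g/mL = 10,190 mL.

10.2 L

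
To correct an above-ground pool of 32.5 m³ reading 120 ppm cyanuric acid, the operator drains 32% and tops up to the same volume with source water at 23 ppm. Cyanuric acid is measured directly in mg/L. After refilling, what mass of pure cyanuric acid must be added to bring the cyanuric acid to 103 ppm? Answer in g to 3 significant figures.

456 g

Volume: 32.5 m³ = 32,500 L.
After draining 32% and refilling: 120 × 0.68 + 23 × 0.32 = 88.96 ppm.
Deficit to target: 103 − 88.96 = 14.04 mg/L.
Mass: 14.04 mg/L × 32,500 L = 456.3 g cyanuric acid.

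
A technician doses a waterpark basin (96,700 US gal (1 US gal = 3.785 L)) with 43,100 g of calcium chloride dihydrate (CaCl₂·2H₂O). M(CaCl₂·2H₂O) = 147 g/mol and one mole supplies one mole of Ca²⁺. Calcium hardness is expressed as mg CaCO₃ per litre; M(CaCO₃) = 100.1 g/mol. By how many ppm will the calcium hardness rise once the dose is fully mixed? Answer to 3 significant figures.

Volume: 96,700 US gal × 3.785 L/gal = 366,010 L.
Moles of Ca²⁺: 43,100 g ÷ 147 g/mol = 293.2 mol.
As CaCO₃: 293.2 mol × 100.1 g/mol = 29,350 g.
Rise: 29,350 g / 366,010 L × 1000 = 80.19 mg/L.

80.2 ppm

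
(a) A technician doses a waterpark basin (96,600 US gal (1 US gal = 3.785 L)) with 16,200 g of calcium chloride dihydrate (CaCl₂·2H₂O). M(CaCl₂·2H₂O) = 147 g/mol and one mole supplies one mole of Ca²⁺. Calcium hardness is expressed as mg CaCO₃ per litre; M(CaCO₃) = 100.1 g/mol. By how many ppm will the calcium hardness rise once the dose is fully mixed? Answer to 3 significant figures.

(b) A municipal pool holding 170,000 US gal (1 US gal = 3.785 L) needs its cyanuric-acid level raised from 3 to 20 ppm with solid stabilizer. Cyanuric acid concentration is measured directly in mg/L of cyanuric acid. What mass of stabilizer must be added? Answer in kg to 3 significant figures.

(a) Volume: 96,600 US gal × 3.785 L/gal = 365,631 L.
(a) Moles of Ca²⁺: 16,200 g ÷ 147 g/mol = 110.2 mol.
(a) As CaCO₃: 110.2 mol × 100.1 g/mol = 11,030 g.
(a) Rise: 11,030 g / 365,631 L × 1000 = 30.17 mg/L.

(b) Volume: 170,000 US gal × 3.785 L/gal = 643,450 L.
(b) CYA to add: (20 − 3) = 17 mg/L × 643,450 L = 10,940 g cyanuric acid.

(a) 30.2 ppm; (b) 10.9 kg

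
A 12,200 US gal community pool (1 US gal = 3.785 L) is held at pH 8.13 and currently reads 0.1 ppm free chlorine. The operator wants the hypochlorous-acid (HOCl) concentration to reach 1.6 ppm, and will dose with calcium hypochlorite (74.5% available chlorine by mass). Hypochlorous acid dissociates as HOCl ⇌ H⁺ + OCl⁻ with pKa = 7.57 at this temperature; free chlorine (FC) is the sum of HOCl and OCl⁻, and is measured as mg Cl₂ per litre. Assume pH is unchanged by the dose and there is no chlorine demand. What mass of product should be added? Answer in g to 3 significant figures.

Volume: 12,200 US gal × 3.785 L/gal = 46,177 L.
[OCl⁻]/[HOCl] = 10^(pH − pKa) = 10^(8.13 − 7.57) = 3.631; fraction as HOCl = 1/(1 + 3.631) = 0.2159.
Free chlorine required for 1.6 ppm HOCl: 1.6 / 0.2159 = 7.409 ppm.
FC to add: 7.409 − 0.1 = 7.309 mg/L as Cl₂.
Cl₂ equivalent: 7.309 mg/L × 46,177 L = 337.5 g.
Product at 74.5% available Cl: 337.5 / 0.745 = 453 g.

453 g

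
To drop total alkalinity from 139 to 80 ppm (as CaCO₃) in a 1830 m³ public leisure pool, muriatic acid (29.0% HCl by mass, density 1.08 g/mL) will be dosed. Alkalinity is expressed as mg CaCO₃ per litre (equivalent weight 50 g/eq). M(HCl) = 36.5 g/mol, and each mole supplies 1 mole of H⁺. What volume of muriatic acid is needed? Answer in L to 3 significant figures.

Volume: 1830 m³ = 1,830,000 L.
Alkalinity to neutralize: (139 − 80) = 59 mg/L as CaCO₃ × 1,830,000 L = 108,000 g as CaCO₃.
Equivalents of H⁺ required: 108,000 ÷ 50 g/eq = 2159 eq = 2159 mol HCl.
Mass of HCl: 2159 × 36.5 = 78,820 g.
Mass of 29.0% solution: 78,820 / 0.29 = 271,800 g.
Volume: 271,800 g ÷ 1.08 g/mL = 251,700 mL.

252 L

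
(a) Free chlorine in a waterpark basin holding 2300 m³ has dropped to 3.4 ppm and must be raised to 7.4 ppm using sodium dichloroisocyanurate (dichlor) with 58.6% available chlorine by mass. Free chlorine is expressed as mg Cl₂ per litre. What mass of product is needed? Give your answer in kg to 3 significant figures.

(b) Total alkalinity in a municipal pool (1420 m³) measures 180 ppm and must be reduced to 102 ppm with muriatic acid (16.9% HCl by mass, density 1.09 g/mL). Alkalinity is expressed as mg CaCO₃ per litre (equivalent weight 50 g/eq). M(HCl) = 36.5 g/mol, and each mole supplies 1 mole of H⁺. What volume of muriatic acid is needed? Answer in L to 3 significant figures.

(a) Volume: 2300 m³ = 2,300,000 L.
(a) Chlorine deficit: 7.4 − 3.4 = 4 ppm = 4 mg/L as Cl₂.
(a) Cl₂ equivalent needed: 4 mg/L × 2,300,000 L = 9,200,000 mg = 9200 g.
(a) Product at 58.6% available chlorine: 9200 / 0.586 = 15,700 g.

(b) Volume: 1420 m³ = 1,420,000 L.
(b) Alkalinity to neutralize: (180 − 102) = 78 mg/L as CaCO₃ × 1,420,000 L = 110,800 g as CaCO₃.
(b) Equivalents of H⁺ required: 110,800 ÷ 50 g/eq = 2215 eq = 2215 mol HCl.
(b) Mass of HCl: 2215 × 36.5 = 80,850 g.
(b) Mass of 16.9% solution: 80,850 / 0.169 = 478,400 g.
(b) Volume: 478,400 g ÷ 1.09 g/mL = 438,900 mL.

(a) 15.7 kg; (b) 439 L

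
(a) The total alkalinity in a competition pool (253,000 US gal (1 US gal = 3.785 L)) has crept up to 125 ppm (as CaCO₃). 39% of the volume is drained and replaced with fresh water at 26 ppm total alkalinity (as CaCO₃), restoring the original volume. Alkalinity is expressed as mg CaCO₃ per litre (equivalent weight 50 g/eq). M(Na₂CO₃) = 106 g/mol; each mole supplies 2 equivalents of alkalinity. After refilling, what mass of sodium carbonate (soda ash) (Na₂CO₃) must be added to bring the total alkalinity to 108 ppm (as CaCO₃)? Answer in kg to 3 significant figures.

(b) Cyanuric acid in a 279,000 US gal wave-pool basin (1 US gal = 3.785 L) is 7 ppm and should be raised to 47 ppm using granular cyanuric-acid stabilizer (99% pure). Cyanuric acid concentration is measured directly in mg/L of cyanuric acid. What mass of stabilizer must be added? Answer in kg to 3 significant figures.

(a) Volume: 253,000 US gal × 3.785 L/gal = 957,605 L.
(a) After draining 39% and refilling: 125 × 0.61 + 26 × 0.39 = 86.39 ppm.
(a) Deficit to target: 108 − 86.39 = 21.61 mg/L.
(a) As CaCO₃: 21.61 mg/L × 957,605 L = 20,690 g; ÷ 50 g/eq ÷ 2 = 206.9 mol Na₂CO₃.
(a) Mass: 206.9 × 106 = 21,940 g.

(b) Volume: 279,000 US gal × 3.785 L/gal = 1,056,015 L.
(b) CYA to add: (47 − 7) = 40 mg/L × 1,056,015 L = 42,240 g cyanuric acid.
(b) At 99% purity: 42,240 / 0.99 = 42,670 g product.

(a) 21.9 kg; (b) 42.7 kg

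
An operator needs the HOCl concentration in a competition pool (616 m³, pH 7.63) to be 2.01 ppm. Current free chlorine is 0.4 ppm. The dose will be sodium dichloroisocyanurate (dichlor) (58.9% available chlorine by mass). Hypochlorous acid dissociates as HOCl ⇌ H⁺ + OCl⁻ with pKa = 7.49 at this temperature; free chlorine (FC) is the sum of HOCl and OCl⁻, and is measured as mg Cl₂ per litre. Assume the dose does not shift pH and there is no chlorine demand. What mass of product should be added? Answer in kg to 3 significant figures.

Volume: 616 m³ = 616,000 L.
[OCl⁻]/[HOCl] = 10^(pH − pKa) = 10^(7.63 − 7.49) = 1.38; fraction as HOCl = 1/(1 + 1.38) = 0.4201.
Free chlorine required for 2.01 ppm HOCl: 2.01 / 0.4201 = 4.785 ppm.
FC to add: 4.785 − 0.4 = 4.385 mg/L as Cl₂.
Cl₂ equivalent: 4.385 mg/L × 616,000 L = 2701 g.
Product at 58.9% available Cl: 2701 / 0.589 = 4586 g.

4.59 kg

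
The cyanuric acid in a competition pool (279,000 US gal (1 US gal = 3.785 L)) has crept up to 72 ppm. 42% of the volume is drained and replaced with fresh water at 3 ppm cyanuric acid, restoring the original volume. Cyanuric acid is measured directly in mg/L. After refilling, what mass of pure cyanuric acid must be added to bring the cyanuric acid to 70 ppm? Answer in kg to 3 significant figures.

28.5 kg

Volume: 279,000 US gal × 3.785 L/gal = 1,056,015 L.
After draining 42% and refilling: 72 × 0.58 + 3 × 0.42 = 43.02 ppm.
Deficit to target: 70 − 43.02 = 26.98 mg/L.
Mass: 26.98 mg/L × 1,056,015 L = 28,490 g cyanuric acid.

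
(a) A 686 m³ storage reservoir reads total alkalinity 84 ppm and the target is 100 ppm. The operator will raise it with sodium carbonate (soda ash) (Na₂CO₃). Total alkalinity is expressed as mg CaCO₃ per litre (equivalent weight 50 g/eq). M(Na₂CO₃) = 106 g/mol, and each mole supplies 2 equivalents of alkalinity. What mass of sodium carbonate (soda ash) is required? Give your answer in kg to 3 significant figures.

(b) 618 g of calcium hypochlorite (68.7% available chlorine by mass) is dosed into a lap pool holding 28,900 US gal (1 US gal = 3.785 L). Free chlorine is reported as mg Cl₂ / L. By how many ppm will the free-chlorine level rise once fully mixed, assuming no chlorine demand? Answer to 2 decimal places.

(a) 11.6 kg; (b) 3.88 ppm

(a) Volume: 686 m³ = 686,000 L.
(a) Alkalinity to add: (100 − 84) = 16 mg/L as CaCO₃ × 686,000 L = 10,980 g as CaCO₃.
(a) Equivalents: 10,980 g ÷ 50 g/eq = 219.5 eq.
(a) Each mole of Na₂CO₃ supplies 2 eq, so 219.5 / 2 = 109.8 mol.
(a) Mass: 109.8 mol × 106 g/mol = 11,630 g.

(b) Volume: 28,900 US gal × 3.785 L/gal = 109,386 L.
(b) Available chlorine delivered: 618 g × 0.687 = 424.6 g as Cl₂.
(b) Concentration rise: 424.6 g / 109,386 L = 3.881 mg/L = 3.88 ppm.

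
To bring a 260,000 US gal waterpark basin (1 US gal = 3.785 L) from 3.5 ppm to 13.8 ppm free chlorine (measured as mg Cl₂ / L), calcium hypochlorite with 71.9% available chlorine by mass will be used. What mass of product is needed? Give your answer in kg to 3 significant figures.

Volume: 260,000 US gal × 3.785 L/gal = 984,100 L.
Chlorine deficit: 13.8 − 3.5 = 10.3 ppm = 10.3 mg/L as Cl₂.
Cl₂ equivalent needed: 10.3 mg/L × 984,100 L = 10,140,000 mg = 10,140 g.
Product at 71.9% available chlorine: 10,140 / 0.719 = 14,100 g.

14.1 kg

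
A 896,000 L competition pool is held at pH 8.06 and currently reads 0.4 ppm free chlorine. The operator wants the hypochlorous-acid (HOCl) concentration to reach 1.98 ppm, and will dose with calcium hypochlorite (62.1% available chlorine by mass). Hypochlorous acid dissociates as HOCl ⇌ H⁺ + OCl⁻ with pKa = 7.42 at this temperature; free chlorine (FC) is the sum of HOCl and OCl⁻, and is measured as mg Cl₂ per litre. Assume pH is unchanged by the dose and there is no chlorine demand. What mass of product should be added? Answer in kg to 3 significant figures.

[OCl⁻]/[HOCl] = 10^(pH − pKa) = 10^(8.06 − 7.42) = 4.365; fraction as HOCl = 1/(1 + 4.365) = 0.1864.
Free chlorine required for 1.98 ppm HOCl: 1.98 / 0.1864 = 10.62 ppm.
FC to add: 10.62 − 0.4 = 10.22 mg/L as Cl₂.
Cl₂ equivalent: 10.22 mg/L × 896,000 L = 9160 g.
Product at 62.1% available Cl: 9160 / 0.621 = 14,750 g.

14.8 kg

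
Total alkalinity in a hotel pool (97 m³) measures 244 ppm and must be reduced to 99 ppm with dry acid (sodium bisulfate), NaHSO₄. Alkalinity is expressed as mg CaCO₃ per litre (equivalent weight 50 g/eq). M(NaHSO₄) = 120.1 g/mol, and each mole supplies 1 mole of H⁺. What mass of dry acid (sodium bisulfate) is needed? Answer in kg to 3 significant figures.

33.8 kg

Volume: 97 m³ = 97,000 L.
Alkalinity to neutralize: (244 − 99) = 145 mg/L as CaCO₃ × 97,000 L = 14,060 g as CaCO₃.
Equivalents of H⁺ required: 14,060 ÷ 50 g/eq = 281.3 eq = 281.3 mol NaHSO₄.
Mass of NaHSO₄: 281.3 × 120.1 = 33,780 g.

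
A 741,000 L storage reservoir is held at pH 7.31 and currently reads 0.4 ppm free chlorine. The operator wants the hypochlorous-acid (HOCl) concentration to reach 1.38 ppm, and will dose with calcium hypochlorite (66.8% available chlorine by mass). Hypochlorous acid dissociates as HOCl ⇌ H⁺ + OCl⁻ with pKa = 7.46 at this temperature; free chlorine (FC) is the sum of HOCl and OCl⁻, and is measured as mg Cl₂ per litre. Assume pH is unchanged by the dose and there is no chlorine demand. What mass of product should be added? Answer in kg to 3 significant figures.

2.17 kg

[OCl⁻]/[HOCl] = 10^(pH − pKa) = 10^(7.31 − 7.46) = 0.7079; fraction as HOCl = 1/(1 + 0.7079) = 0.5855.
Free chlorine required for 1.38 ppm HOCl: 1.38 / 0.5855 = 2.357 ppm.
FC to add: 2.357 − 0.4 = 1.957 mg/L as Cl₂.
Cl₂ equivalent: 1.957 mg/L × 741,000 L = 1450 g.
Product at 66.8% available Cl: 1450 / 0.668 = 2171 g.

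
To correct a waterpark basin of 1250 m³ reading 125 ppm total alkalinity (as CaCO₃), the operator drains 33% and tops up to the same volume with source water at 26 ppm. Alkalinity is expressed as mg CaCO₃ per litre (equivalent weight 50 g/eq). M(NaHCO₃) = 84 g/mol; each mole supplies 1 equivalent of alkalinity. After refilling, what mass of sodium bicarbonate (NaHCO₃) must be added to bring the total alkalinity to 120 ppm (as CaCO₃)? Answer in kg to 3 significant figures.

58.1 kg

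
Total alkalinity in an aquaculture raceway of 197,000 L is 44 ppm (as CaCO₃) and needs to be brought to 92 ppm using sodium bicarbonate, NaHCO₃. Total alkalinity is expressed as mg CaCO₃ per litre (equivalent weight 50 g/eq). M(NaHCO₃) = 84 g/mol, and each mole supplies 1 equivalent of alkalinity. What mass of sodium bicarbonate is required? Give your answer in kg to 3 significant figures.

15.9 kg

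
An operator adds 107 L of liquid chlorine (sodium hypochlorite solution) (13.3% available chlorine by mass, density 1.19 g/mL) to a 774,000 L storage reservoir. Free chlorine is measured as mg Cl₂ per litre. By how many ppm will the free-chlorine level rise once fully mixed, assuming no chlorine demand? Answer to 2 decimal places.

Mass of solution: 107 L × 1000 mL/L × 1.19 g/mL = 127,300 g.
Available chlorine delivered: 127,300 g × 0.133 = 16,930 g as Cl₂.
Concentration rise: 16,930 g / 774,000 L = 21.88 mg/L = 21.88 ppm.

21.88 ppm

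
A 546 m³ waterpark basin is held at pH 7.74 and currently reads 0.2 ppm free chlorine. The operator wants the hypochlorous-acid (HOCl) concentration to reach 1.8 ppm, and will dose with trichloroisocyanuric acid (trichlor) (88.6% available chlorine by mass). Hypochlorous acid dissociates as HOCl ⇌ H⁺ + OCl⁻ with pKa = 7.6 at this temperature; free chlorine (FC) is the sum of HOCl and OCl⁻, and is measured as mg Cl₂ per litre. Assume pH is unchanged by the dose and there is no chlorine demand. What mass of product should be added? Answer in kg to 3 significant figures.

2.52 kg

Volume: 546 m³ = 546,000 L.
[OCl⁻]/[HOCl] = 10^(pH − pKa) = 10^(7.74 − 7.6) = 1.38; fraction as HOCl = 1/(1 + 1.38) = 0.4201.
Free chlorine required for 1.8 ppm HOCl: 1.8 / 0.4201 = 4.285 ppm.
FC to add: 4.285 − 0.2 = 4.085 mg/L as Cl₂.
Cl₂ equivalent: 4.085 mg/L × 546,000 L = 2230 g.
Product at 88.6% available Cl: 2230 / 0.886 = 2517 g.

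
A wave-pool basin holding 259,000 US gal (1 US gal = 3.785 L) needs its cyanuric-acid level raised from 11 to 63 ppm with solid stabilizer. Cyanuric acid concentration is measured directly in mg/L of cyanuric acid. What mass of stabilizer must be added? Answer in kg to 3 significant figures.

Volume: 259,000 US gal × 3.785 L/gal = 980,315 L.
CYA to add: (63 − 11) = 52 mg/L × 980,315 L = 50,980 g cyanuric acid.

51.0 kg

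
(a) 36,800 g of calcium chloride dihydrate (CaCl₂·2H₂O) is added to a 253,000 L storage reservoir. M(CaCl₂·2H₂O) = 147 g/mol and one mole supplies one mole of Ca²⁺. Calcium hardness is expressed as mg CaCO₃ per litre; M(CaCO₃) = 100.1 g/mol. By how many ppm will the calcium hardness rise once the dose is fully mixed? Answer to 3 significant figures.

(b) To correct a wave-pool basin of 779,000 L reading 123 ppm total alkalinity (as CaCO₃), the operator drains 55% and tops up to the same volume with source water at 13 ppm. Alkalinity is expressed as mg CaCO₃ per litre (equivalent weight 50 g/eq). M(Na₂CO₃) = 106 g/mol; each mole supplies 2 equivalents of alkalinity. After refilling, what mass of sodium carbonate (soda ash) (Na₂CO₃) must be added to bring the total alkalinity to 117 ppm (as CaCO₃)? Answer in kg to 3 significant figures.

(a) Moles of Ca²⁺: 36,800 g ÷ 147 g/mol = 250.3 mol.
(a) As CaCO₃: 250.3 mol × 100.1 g/mol = 25,060 g.
(a) Rise: 25,060 g / 253,000 L × 1000 = 99.05 mg/L.

(b) After draining 55% and refilling: 123 × 0.45 + 13 × 0.55 = 62.5 ppm.
(b) Deficit to target: 117 − 62.5 = 54.5 mg/L.
(b) As CaCO₃: 54.5 mg/L × 779,000 L = 42,460 g; ÷ 50 g/eq ÷ 2 = 424.6 mol Na₂CO₃.
(b) Mass: 424.6 × 106 = 45,000 g.

(a) 99.0 ppm; (b) 45.0 kg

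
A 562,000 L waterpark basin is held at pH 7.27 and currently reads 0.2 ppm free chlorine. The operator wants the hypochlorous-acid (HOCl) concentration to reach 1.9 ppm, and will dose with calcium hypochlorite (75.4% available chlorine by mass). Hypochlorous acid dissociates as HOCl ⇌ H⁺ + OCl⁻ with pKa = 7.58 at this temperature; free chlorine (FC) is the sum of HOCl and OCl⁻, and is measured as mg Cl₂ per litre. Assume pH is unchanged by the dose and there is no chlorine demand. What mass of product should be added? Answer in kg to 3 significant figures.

1.96 kg

[OCl⁻]/[HOCl] = 10^(pH − pKa) = 10^(7.27 − 7.58) = 0.4898; fraction as HOCl = 1/(1 + 0.4898) = 0.6712.
Free chlorine required for 1.9 ppm HOCl: 1.9 / 0.6712 = 2.831 ppm.
FC to add: 2.831 − 0.2 = 2.631 mg/L as Cl₂.
Cl₂ equivalent: 2.631 mg/L × 562,000 L = 1478 g.
Product at 75.4% available Cl: 1478 / 0.754 = 1961 g.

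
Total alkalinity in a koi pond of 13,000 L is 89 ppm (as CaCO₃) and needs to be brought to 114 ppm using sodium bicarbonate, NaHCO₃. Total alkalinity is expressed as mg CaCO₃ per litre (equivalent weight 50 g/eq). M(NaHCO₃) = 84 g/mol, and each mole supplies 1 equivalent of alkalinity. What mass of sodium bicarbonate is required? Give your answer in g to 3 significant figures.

Alkalinity to add: (114 − 89) = 25 mg/L as CaCO₃ × 13,000 L = 325 g as CaCO₃.
Equivalents: 325 g ÷ 50 g/eq = 6.5 eq.
NaHCO₃ supplies 1 eq per mole → 6.5 mol.
Mass: 6.5 mol × 84 g/mol = 546 g.

546 g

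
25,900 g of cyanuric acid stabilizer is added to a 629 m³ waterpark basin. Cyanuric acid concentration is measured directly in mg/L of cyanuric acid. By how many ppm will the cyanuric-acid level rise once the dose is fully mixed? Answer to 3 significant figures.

Volume: 629 m³ = 629,000 L.
Rise: 25,900 g / 629,000 L × 1000 = 41.18 mg/L.

41.2 ppm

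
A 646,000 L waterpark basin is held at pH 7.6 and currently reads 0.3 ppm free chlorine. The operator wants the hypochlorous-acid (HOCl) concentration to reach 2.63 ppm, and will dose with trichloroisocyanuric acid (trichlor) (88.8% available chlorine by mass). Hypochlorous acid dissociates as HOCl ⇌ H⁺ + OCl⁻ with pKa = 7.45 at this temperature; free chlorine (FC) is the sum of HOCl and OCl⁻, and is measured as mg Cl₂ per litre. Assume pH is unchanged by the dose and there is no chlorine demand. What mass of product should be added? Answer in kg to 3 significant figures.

4.40 kg

[OCl⁻]/[HOCl] = 10^(pH − pKa) = 10^(7.6 − 7.45) = 1.413; fraction as HOCl = 1/(1 + 1.413) = 0.4145.
Free chlorine required for 2.63 ppm HOCl: 2.63 / 0.4145 = 6.345 ppm.
FC to add: 6.345 − 0.3 = 6.045 mg/L as Cl₂.
Cl₂ equivalent: 6.045 mg/L × 646,000 L = 3905 g.
Product at 88.8% available Cl: 3905 / 0.888 = 4398 g.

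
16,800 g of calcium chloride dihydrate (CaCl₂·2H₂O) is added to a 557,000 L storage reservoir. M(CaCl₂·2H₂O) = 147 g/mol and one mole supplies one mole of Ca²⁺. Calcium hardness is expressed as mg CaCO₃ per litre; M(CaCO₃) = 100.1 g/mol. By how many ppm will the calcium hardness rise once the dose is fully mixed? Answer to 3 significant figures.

20.5 ppm

Moles of Ca²⁺: 16,800 g ÷ 147 g/mol = 114.3 mol.
As CaCO₃: 114.3 mol × 100.1 g/mol = 11,440 g.
Rise: 11,440 g / 557,000 L × 1000 = 20.54 mg/L.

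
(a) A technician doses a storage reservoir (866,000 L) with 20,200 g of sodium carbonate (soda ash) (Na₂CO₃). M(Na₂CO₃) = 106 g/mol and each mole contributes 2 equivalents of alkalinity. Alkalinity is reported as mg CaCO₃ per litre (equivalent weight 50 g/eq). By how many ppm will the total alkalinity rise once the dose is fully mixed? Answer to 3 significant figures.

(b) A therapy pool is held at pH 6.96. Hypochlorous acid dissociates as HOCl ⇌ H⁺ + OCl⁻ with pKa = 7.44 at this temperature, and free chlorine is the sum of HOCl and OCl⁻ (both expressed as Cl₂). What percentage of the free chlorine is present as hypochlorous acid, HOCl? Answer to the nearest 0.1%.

(a) 22.0 ppm; (b) 75.1%

(a) Moles of Na₂CO₃: 20,200 g ÷ 106 g/mol = 190.6 mol → 381.1 eq of alkalinity.
(a) As CaCO₃: 381.1 eq × 50 g/eq = 19,060 g.
(a) Rise: 19,060 g / 866,000 L × 1000 = 22.01 mg/L.

(b) [OCl⁻]/[HOCl] = 10^(pH − pKa) = 10^(6.96 − 7.44) = 10^-0.48 = 0.3311.
(b) Fraction as HOCl = 1 / (1 + 0.3311) = 0.7512.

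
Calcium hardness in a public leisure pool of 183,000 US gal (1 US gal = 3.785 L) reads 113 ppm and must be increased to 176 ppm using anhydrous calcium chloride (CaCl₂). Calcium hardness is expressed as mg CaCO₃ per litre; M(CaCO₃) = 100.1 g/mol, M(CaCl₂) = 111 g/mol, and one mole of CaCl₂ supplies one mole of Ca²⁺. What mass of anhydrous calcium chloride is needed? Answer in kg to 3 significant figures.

48.4 kg

Volume: 183,000 US gal × 3.785 L/gal = 692,655 L.
Hardness to add: (176 − 113) = 63 mg/L as CaCO₃ × 692,655 L = 43,640 g as CaCO₃.
Moles of Ca²⁺ (1 mol Ca²⁺ ≡ 1 mol CaCO₃): 43,640 / 100.1 g/mol = 435.9 mol.
Mass of CaCl₂: 435.9 × 111 = 48,390 g.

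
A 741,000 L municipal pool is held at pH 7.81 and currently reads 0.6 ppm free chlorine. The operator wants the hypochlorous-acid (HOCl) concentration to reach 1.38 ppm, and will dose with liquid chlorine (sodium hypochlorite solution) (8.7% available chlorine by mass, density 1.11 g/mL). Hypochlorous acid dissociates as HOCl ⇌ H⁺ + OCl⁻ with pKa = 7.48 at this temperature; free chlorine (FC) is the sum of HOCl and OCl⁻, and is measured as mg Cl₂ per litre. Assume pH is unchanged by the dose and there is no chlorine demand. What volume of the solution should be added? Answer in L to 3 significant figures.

28.6 L

[OCl⁻]/[HOCl] = 10^(pH − pKa) = 10^(7.81 − 7.48) = 2.138; fraction as HOCl = 1/(1 + 2.138) = 0.3187.
Free chlorine required for 1.38 ppm HOCl: 1.38 / 0.3187 = 4.33 ppm.
FC to add: 4.33 − 0.6 = 3.73 mg/L as Cl₂.
Cl₂ equivalent: 3.73 mg/L × 741,000 L = 2764 g.
Product at 8.7% available Cl: 2764 / 0.087 = 31,770 g.
Volume: 31,770 g ÷ 1.11 g/mL = 28,620 mL.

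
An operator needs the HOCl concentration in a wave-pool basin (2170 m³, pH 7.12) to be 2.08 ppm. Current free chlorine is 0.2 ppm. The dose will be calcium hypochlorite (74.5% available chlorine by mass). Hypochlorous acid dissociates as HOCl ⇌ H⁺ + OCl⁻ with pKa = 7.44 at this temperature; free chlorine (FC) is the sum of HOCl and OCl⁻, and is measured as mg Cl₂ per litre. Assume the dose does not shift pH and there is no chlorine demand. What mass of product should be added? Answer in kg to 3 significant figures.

8.38 kg

Volume: 2170 m³ = 2,170,000 L.
[OCl⁻]/[HOCl] = 10^(pH − pKa) = 10^(7.12 − 7.44) = 0.4786; fraction as HOCl = 1/(1 + 0.4786) = 0.6763.
Free chlorine required for 2.08 ppm HOCl: 2.08 / 0.6763 = 3.076 ppm.
FC to add: 3.076 − 0.2 = 2.876 mg/L as Cl₂.
Cl₂ equivalent: 2.876 mg/L × 2,170,000 L = 6240 g.
Product at 74.5% available Cl: 6240 / 0.745 = 8376 g.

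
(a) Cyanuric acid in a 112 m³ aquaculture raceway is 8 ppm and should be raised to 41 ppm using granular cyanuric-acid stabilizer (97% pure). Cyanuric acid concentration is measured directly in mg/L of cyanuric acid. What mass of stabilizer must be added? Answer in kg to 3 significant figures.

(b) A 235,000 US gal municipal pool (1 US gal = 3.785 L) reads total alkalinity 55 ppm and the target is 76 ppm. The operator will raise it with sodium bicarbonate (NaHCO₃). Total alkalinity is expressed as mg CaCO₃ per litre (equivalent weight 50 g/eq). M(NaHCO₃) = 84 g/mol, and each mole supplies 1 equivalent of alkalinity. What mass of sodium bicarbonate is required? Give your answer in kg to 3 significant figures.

(a) Volume: 112 m³ = 112,000 L.
(a) CYA to add: (41 − 8) = 33 mg/L × 112,000 L = 3696 g cyanuric acid.
(a) At 97% purity: 3696 / 0.97 = 3810 g product.

(b) Volume: 235,000 US gal × 3.785 L/gal = 889,475 L.
(b) Alkalinity to add: (76 − 55) = 21 mg/L as CaCO₃ × 889,475 L = 18,680 g as CaCO₃.
(b) Equivalents: 18,680 g ÷ 50 g/eq = 373.6 eq.
(b) NaHCO₃ supplies 1 eq per mole → 373.6 mol.
(b) Mass: 373.6 mol × 84 g/mol = 31,380 g.

(a) 3.81 kg; (b) 31.4 kg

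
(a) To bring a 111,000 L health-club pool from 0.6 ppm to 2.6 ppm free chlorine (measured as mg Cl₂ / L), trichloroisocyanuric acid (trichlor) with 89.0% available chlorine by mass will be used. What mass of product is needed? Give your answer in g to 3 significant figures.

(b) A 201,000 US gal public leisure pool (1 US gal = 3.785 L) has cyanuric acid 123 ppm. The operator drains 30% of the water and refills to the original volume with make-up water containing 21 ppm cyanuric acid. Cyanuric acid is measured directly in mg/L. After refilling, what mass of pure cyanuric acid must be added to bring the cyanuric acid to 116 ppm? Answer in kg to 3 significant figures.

(a) Chlorine deficit: 2.6 − 0.6 = 2 ppm = 2 mg/L as Cl₂.
(a) Cl₂ equivalent needed: 2 mg/L × 111,000 L = 222,000 mg = 222 g.
(a) Product at 89.0% available chlorine: 222 / 0.89 = 249.4 g.

(b) Volume: 201,000 US gal × 3.785 L/gal = 760,785 L.
(b) After draining 30% and refilling: 123 × 0.70 + 21 × 0.30 = 92.4 ppm.
(b) Deficit to target: 116 − 92.4 = 23.6 mg/L.
(b) Mass: 23.6 mg/L × 760,785 L = 17,950 g cyanuric acid.

(a) 249 g; (b) 18.0 kg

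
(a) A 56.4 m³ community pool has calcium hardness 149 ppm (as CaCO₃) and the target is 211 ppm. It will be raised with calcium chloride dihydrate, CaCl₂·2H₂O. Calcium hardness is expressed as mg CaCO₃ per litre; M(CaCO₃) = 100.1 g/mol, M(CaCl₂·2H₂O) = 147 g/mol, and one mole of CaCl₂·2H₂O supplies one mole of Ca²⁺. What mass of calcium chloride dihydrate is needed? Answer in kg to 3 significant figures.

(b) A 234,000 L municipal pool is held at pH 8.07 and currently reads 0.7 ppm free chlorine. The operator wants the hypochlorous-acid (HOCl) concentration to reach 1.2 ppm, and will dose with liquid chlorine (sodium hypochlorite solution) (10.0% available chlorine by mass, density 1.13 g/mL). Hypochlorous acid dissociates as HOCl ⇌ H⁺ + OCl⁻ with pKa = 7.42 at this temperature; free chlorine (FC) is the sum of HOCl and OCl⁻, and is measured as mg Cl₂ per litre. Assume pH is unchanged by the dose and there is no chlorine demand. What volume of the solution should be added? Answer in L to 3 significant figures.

(a) Volume: 56.4 m³ = 56,400 L.
(a) Hardness to add: (211 − 149) = 62 mg/L as CaCO₃ × 56,400 L = 3497 g as CaCO₃.
(a) Moles of Ca²⁺ (1 mol Ca²⁺ ≡ 1 mol CaCO₃): 3497 / 100.1 g/mol = 34.93 mol.
(a) Mass of CaCl₂·2H₂O: 34.93 × 147 = 5135 g.

(b) [OCl⁻]/[HOCl] = 10^(pH − pKa) = 10^(8.07 − 7.42) = 4.467; fraction as HOCl = 1/(1 + 4.467) = 0.1829.
(b) Free chlorine required for 1.2 ppm HOCl: 1.2 / 0.1829 = 6.56 ppm.
(b) FC to add: 6.56 − 0.7 = 5.86 mg/L as Cl₂.
(b) Cl₂ equivalent: 5.86 mg/L × 234,000 L = 1371 g.
(b) Product at 10.0% available Cl: 1371 / 0.1 = 13,710 g.
(b) Volume: 13,710 g ÷ 1.13 g/mL = 12,140 mL.

(a) 5.14 kg; (b) 12.1 L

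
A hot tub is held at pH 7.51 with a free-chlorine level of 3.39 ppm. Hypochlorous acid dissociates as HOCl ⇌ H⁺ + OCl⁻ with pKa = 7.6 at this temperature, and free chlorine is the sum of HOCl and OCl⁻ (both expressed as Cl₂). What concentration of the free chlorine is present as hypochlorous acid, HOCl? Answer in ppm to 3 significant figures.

1.87 ppm

[OCl⁻]/[HOCl] = 10^(pH − pKa) = 10^(7.51 − 7.6) = 10^-0.09 = 0.8128.
Fraction as HOCl = 1 / (1 + 0.8128) = 0.5516.
HOCl = 0.5516 × 3.39 ppm = 1.87 ppm.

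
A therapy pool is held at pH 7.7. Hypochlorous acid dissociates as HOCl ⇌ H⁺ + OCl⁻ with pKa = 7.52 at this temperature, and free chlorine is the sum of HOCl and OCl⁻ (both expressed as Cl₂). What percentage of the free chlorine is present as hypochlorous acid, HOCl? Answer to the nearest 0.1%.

[OCl⁻]/[HOCl] = 10^(pH − pKa) = 10^(7.7 − 7.52) = 10^0.18 = 1.514.
Fraction as HOCl = 1 / (1 + 1.514) = 0.3978.

39.8%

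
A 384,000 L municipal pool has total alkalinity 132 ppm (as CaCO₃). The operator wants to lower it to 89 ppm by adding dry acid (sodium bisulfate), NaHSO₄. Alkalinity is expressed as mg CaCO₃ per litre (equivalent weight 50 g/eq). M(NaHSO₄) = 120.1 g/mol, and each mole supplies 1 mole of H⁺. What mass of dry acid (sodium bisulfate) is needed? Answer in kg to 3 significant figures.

39.7 kg

Alkalinity to neutralize: (132 − 89) = 43 mg/L as CaCO₃ × 384,000 L = 16,510 g as CaCO₃.
Equivalents of H⁺ required: 16,510 ÷ 50 g/eq = 330.2 eq = 330.2 mol NaHSO₄.
Mass of NaHSO₄: 330.2 × 120.1 = 39,660 g.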